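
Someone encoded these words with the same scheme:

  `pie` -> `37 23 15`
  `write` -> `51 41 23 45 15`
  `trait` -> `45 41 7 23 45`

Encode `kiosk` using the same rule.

The formula is n = 2×(alphabet index, a=1) + 5.
Applying it to kiosk: k=11→27, i=9→23, o=15→35, s=19→43, k=11→27.

27 23 35 43 27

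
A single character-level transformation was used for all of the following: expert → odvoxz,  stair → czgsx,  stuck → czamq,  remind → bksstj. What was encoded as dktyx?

tenor

Shifts by position in expert: pos 0: e→o (+10), pos 1: x→d (+6), pos 2: p→v (+6), pos 3: e→o (+10), pos 4: r→x (+6), pos 5: t→z (+6) — repeating every 3. The shifts repeat in a cycle of length 3: positions 0,1,… shift by +10, +6, +6, then the pattern repeats.
Reversing it on dktyx: d−10=t, k−6=e, t−6=n, y−10=o, x−6=r.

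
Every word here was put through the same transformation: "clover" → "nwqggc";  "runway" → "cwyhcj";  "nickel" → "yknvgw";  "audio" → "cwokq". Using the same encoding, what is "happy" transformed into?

The shift depends on letter class: consonant c→n is +11, but vowel o→q is +2. Vowels shift forward by 2 and consonants shift forward by 11.
For happy: h(cons)+11=s, a(vowel)+2=c, p(cons)+11=a, p(cons)+11=a, y(cons)+11=j.

scaaj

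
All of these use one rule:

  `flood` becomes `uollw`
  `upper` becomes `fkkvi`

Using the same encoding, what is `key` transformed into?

pvb

Letters are reflected about the middle of the alphabet (position → 25−position): Atbash.
Applying it to key: k↔p, e↔v, y↔b.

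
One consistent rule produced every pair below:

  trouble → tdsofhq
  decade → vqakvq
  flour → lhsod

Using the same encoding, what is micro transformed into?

cwads

Each letter's alphabet position (a=0..z=25) is mapped through 21·x+10 mod 26 — an affine cipher.
On micro: m(12)→21·12+10≡2=c; i(8)→21·8+10≡22=w; c(2)→21·2+10≡0=a; r(17)→21·17+10≡3=d; o(14)→21·14+10≡18=s (all mod 26).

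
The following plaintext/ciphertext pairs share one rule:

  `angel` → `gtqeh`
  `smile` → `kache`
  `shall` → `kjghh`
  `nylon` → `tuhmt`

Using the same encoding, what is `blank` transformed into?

zhgto

a(0)→g(6) and n(13)→t(19) fit y≡19x+6 (mod 26); the inverse of 19 mod 26 is 11. Treating letters as 0–25, the rule is x ↦ 19x + 6 (mod 26).
For blank: b(1)→19·1+6≡25=z; l(11)→19·11+6≡7=h; a(0)→19·0+6≡6=g; n(13)→19·13+6≡19=t; k(10)→19·10+6≡14=o (all mod 26).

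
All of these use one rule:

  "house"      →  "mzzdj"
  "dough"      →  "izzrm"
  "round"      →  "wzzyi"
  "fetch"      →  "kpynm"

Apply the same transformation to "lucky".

The shifts repeat in a cycle of length 2: positions 0,1,… shift by +5, +11, then the pattern repeats.
For lucky: l+5=q, u+11=f, c+5=h, k+11=v, y+5=d.

qfhvd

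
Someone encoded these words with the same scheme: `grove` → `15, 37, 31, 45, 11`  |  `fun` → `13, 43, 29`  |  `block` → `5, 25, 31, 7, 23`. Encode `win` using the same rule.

47, 19, 29

The formula is n = 2×(alphabet index, a=1) + 1.
Applying it to win: w=23→47, i=9→19, n=14→29.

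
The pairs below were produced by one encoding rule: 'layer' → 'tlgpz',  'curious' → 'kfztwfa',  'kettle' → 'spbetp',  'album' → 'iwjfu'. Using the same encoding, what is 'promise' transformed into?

A repeating key of period 2 is used — shifts +8, +11 over and over.
Applying it to promise: p+8=x, r+11=c, o+8=w, m+11=x, i+8=q, s+11=d, e+8=m.

xcwxqdm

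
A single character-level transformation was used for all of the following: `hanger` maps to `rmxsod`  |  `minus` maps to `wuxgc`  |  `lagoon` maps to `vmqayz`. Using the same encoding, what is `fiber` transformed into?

Shifts by position in hanger: pos 0: h→r (+10), pos 1: a→m (+12), pos 2: n→x (+10), pos 3: g→s (+12) — repeating every 2. The shifts repeat in a cycle of length 2: positions 0,1,… shift by +10, +12, then the pattern repeats.
For fiber: f+10=p, i+12=u, b+10=l, e+12=q, r+10=b.

pulqb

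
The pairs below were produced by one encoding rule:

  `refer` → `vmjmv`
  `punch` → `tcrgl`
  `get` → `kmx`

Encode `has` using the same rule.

The shift depends on letter class: consonant r→v is +4, but vowel e→m is +8. The rule splits by letter class: vowels +8, consonants +4.
For has: h(cons)+4=l, a(vowel)+8=i, s(cons)+4=w.

liw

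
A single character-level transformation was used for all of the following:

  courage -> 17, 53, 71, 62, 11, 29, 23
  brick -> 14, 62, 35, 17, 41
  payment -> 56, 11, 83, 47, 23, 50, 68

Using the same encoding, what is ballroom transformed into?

14, 11, 44, 44, 62, 53, 53, 47

With a=1..z=26, the number is 3·pos + 8.
Applying it to ballroom: b=2→14, a=1→11, l=12→44, l=12→44, r=18→62, o=15→53, o=15→53, m=13→47.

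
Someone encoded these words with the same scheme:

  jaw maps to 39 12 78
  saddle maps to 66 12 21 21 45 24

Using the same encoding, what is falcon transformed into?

j(#10)→39 and a(#1)→12: differences scale by 3, so n = 3·pos + 9. With a=1..z=26, the number is 3·pos + 9.
For falcon: f=6→27, a=1→12, l=12→45, c=3→18, o=15→54, n=14→51.

27 12 45 18 54 51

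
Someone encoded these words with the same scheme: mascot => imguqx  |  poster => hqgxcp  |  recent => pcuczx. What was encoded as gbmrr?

Each letter's alphabet position (a=0..z=25) is mapped through 17·x+12 mod 26 — an affine cipher.
Decoding gbmrr: g(6)→23·(6−12)≡18=s; b(1)→23·(1−12)≡7=h; m(12)→23·(12−12)≡0=a; r(17)→23·(17−12)≡11=l; r(17)→23·(17−12)≡11=l (all mod 26).

shall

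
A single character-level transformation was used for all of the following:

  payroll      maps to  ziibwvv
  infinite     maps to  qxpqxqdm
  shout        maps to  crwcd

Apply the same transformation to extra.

The shift depends on letter class: consonant p→z is +10, but vowel a→i is +8. Vowels shift forward by 8 and consonants shift forward by 10.
On extra: e(vowel)+8=m, x(cons)+10=h, t(cons)+10=d, r(cons)+10=b, a(vowel)+8=i.

mhdbi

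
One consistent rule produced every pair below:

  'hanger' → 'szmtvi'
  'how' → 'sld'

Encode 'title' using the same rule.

Each pair mirrors across the alphabet (h↔s, a↔z, n↔m): positions sum to 25. Each letter is replaced by its mirror in the alphabet: a↔z, b↔y, c↔x, and so on (the Atbash cipher).
Applying it to title: t↔g, i↔r, t↔g, l↔o, e↔v.

grgov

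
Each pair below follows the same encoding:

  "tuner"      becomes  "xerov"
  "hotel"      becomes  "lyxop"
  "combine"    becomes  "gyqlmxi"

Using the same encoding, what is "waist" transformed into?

akmcx

Shifts by position in tuner: pos 0: t→x (+4), pos 1: u→e (+10), pos 2: n→r (+4), pos 3: e→o (+10) — repeating every 2. It's a Vigenère-style cipher with numeric key [4,10]: position i shifts by key[i mod 2].
For waist: w+4=a, a+10=k, i+4=m, s+10=c, t+4=x.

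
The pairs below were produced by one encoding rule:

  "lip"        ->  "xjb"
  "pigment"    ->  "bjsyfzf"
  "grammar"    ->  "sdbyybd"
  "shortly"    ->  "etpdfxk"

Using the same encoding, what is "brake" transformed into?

ndbwf

The shift depends on letter class: consonant l→x is +12, but vowel i→j is +1. Vowels shift forward by 1 and consonants shift forward by 12.
For brake: b(cons)+12=n, r(cons)+12=d, a(vowel)+1=b, k(cons)+12=w, e(vowel)+1=f.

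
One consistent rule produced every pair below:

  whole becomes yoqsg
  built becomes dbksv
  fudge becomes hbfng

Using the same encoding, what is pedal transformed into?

Shifts by position in whole: pos 0: w→y (+2), pos 1: h→o (+7), pos 2: o→q (+2), pos 3: l→s (+7) — repeating every 2. The shifts repeat in a cycle of length 2: positions 0,1,… shift by +2, +7, then the pattern repeats.
Applying it to pedal: p+2=r, e+7=l, d+2=f, a+7=h, l+2=n.

rlfhn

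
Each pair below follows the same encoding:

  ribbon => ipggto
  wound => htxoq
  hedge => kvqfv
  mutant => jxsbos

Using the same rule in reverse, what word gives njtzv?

smoke

r(17)→i(8) and i(8)→p(15) fit y≡5x+1 (mod 26); the inverse of 5 mod 26 is 21. This is an affine cipher: with a=0,…,z=25, each position x becomes (5x+1) mod 26.
Reversing it on njtzv: n(13)→21·(13−1)≡18=s; j(9)→21·(9−1)≡12=m; t(19)→21·(19−1)≡14=o; z(25)→21·(25−1)≡10=k; v(21)→21·(21−1)≡4=e (all mod 26).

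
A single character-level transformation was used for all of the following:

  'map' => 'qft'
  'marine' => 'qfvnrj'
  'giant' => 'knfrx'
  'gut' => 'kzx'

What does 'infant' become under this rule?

nrjfrx

The shift depends on letter class: consonant m→q is +4, but vowel a→f is +5. Two shifts are in play — +5 for a/e/i/o/u, +4 for every other letter.
On infant: i(vowel)+5=n, n(cons)+4=r, f(cons)+4=j, a(vowel)+5=f, n(cons)+4=r, t(cons)+4=x.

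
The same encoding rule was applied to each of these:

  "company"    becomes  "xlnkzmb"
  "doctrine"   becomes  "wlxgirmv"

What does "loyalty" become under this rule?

olbzogb

This is the alphabet-reversal cipher (Atbash): a becomes z, b becomes y, etc.
Applying it to loyalty: l↔o, o↔l, y↔b, a↔z, l↔o, t↔g, y↔b.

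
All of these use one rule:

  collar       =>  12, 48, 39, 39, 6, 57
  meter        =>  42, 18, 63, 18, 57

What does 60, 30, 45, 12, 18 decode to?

The formula is n = 3×(alphabet index, a=1) + 3.
Reversing it on 60, 30, 45, 12, 18: 60→(60−3)÷3=19=s, 30→(30−3)÷3=9=i, 45→(45−3)÷3=14=n, 12→(12−3)÷3=3=c, 18→(18−3)÷3=5=e.

since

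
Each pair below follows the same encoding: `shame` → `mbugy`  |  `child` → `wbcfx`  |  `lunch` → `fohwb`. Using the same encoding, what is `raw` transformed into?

Compare letters: s→m is +20, h→b is +20, a→u is +20 — a constant shift. This is a Caesar cipher with shift 20.
Applying it to raw: r+20=l, a+20=u, w+20=q.

luq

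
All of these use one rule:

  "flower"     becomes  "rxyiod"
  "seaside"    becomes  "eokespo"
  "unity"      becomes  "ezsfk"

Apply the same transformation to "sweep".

The shift depends on letter class: consonant f→r is +12, but vowel o→y is +10. The rule splits by letter class: vowels +10, consonants +12.
On sweep: s(cons)+12=e, w(cons)+12=i, e(vowel)+10=o, e(vowel)+10=o, p(cons)+12=b.

eioob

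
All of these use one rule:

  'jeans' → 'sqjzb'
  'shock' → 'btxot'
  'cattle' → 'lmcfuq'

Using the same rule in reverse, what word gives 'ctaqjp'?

Shifts by position in jeans: pos 0: j→s (+9), pos 1: e→q (+12), pos 2: a→j (+9), pos 3: n→z (+12) — repeating every 2. A repeating key of period 2 is used — shifts +9, +12 over and over.
Reversing it on ctaqjp: c−9=t, t−12=h, a−9=r, q−12=e, j−9=a, p−12=d.

thread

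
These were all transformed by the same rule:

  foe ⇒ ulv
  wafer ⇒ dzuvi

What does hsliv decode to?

Each pair mirrors across the alphabet (f↔u, o↔l, e↔v): positions sum to 25. Letters are reflected about the middle of the alphabet (position → 25−position): Atbash.
Undoing it on hsliv: h↔s, s↔h, l↔o, i↔r, v↔e.

shore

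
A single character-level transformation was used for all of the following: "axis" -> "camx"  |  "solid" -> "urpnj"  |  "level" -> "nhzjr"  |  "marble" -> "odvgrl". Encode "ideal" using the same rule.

kgifr

Each letter shifts forward by (position + 2), i.e. 2, 3, 4, … — the shift grows by one for each successive letter.
Applying it to ideal: i+2=k, d+3=g, e+4=i, a+5=f, l+6=r.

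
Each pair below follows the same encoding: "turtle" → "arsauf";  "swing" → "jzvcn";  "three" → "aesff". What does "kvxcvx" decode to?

picnic

t(19)→a(0) and u(20)→r(17) fit y≡17x+15 (mod 26); the inverse of 17 mod 26 is 23. This is an affine cipher: with a=0,…,z=25, each position x becomes (17x+15) mod 26.
Reversing it on kvxcvx: k(10)→23·(10−15)≡15=p; v(21)→23·(21−15)≡8=i; x(23)→23·(23−15)≡2=c; c(2)→23·(2−15)≡13=n; v(21)→23·(21−15)≡8=i; x(23)→23·(23−15)≡2=c (all mod 26).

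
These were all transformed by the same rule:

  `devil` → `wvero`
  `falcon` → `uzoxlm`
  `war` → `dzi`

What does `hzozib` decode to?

salary

This is the alphabet-reversal cipher (Atbash): a becomes z, b becomes y, etc.
Reversing it on hzozib: h↔s, z↔a, o↔l, z↔a, i↔r, b↔y.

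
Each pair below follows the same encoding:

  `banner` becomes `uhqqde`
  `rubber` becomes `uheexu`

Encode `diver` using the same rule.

uhylg

The output letters match the input read backwards, each shifted +3: banner reversed is rennab. Two steps: reverse the string, then apply a Caesar shift of +3.
On diver: reverse → revid; then shift: r+3=u, e+3=h, v+3=y, i+3=l, d+3=g.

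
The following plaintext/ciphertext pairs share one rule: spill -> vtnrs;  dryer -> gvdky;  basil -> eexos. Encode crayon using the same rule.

In spill: s→v is +3, p→t is +4, i→n is +5, l→r is +6 — the shift increases by 1 each position. Each letter shifts forward by (position + 3), i.e. 3, 4, 5, … — the shift grows by one for each successive letter.
On crayon: c+3=f, r+4=v, a+5=f, y+6=e, o+7=v, n+8=v.

fvfevv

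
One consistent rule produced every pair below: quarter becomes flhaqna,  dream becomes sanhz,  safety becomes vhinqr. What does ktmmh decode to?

pizza

This is an affine cipher: with a=0,…,z=25, each position x becomes (21x+7) mod 26.
Decoding ktmmh: k(10)→5·(10−7)≡15=p; t(19)→5·(19−7)≡8=i; m(12)→5·(12−7)≡25=z; m(12)→5·(12−7)≡25=z; h(7)→5·(7−7)≡0=a (all mod 26).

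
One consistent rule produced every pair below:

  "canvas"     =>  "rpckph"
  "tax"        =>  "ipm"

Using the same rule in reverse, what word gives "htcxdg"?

Compare letters: c→r is +15, a→p is +15, n→c is +15 — a constant shift. It's a constant shift of +15 (ROT15).
Reversing it on htcxdg: h−15=s, t−15=e, c−15=n, x−15=i, d−15=o, g−15=r.

senior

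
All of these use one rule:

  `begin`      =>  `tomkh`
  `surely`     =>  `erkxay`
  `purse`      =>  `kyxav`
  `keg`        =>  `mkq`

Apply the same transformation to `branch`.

nitgxh

The output letters match the input read backwards, each shifted +6: begin reversed is nigeb. Two steps: reverse the string, then apply a Caesar shift of +6.
For branch: reverse → hcnarb; then shift: h+6=n, c+6=i, n+6=t, a+6=g, r+6=x, b+6=h.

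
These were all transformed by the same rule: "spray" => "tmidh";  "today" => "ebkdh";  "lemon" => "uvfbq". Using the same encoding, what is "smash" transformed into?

tfdtc

This is an affine cipher: with a=0,…,z=25, each position x becomes (11x+3) mod 26.
On smash: s(18)→11·18+3≡19=t; m(12)→11·12+3≡5=f; a(0)→11·0+3≡3=d; s(18)→11·18+3≡19=t; h(7)→11·7+3≡2=c (all mod 26).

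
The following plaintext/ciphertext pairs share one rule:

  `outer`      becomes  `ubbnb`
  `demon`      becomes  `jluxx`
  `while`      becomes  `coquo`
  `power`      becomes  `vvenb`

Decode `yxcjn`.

squad

In outer: o→u is +6, u→b is +7, t→b is +8, e→n is +9 — the shift increases by 1 each position. Each letter shifts forward by (position + 6), i.e. 6, 7, 8, … — the shift grows by one for each successive letter.
Undoing it on yxcjn: y−6=s, x−7=q, c−8=u, j−9=a, n−10=d.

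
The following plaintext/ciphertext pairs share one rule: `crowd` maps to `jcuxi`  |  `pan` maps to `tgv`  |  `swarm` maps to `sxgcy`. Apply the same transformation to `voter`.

Read the word backwards and shift each letter +6.
Applying it to voter: reverse → retov; then shift: r+6=x, e+6=k, t+6=z, o+6=u, v+6=b.

xkzub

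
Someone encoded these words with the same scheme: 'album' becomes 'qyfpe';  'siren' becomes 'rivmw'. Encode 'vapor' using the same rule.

The output letters match the input read backwards, each shifted +4: album reversed is mubla. Two steps: reverse the string, then apply a Caesar shift of +4.
On vapor: reverse → ropav; then shift: r+4=v, o+4=s, p+4=t, a+4=e, v+4=z.

vstez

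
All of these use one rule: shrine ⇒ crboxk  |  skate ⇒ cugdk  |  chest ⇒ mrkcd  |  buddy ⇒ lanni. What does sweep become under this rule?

The rule splits by letter class: vowels +6, consonants +10.
For sweep: s(cons)+10=c, w(cons)+10=g, e(vowel)+6=k, e(vowel)+6=k, p(cons)+10=z.

cgkkz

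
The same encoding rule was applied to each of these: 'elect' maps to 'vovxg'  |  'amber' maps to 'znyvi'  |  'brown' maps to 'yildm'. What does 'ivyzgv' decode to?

Each pair mirrors across the alphabet (e↔v, l↔o, e↔v): positions sum to 25. Letters are reflected about the middle of the alphabet (position → 25−position): Atbash.
Decoding ivyzgv: i↔r, v↔e, y↔b, z↔a, g↔t, v↔e.

rebate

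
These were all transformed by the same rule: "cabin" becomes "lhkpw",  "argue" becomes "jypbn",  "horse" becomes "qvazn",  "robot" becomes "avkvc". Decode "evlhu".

A repeating key of period 2 is used — shifts +9, +7 over and over.
Undoing it on evlhu: e−9=v, v−7=o, l−9=c, h−7=a, u−9=l.

vocal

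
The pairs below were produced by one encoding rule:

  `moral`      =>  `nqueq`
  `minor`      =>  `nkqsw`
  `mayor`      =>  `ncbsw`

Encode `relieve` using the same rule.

sgomjbl

In moral: m→n is +1, o→q is +2, r→u is +3, a→e is +4 — the shift increases by 1 each position. The shift increases by 1 at each position, starting from +1: 1, 2, 3, ….
For relieve: r+1=s, e+2=g, l+3=o, i+4=m, e+5=j, v+6=b, e+7=l.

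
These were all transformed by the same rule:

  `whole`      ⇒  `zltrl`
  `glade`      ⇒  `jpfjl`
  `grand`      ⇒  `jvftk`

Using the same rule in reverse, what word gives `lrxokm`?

inside

In whole: w→z is +3, h→l is +4, o→t is +5, l→r is +6 — the shift increases by 1 each position. Each letter shifts forward by (position + 3), i.e. 3, 4, 5, … — the shift grows by one for each successive letter.
Decoding lrxokm: l−3=i, r−4=n, x−5=s, o−6=i, k−7=d, m−8=e.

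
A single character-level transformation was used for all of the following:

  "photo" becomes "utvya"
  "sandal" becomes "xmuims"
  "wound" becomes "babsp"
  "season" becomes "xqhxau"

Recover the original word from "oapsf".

Shifts by position in photo: pos 0: p→u (+5), pos 1: h→t (+12), pos 2: o→v (+7), pos 3: t→y (+5), pos 4: o→a (+12) — repeating every 3. A repeating key of period 3 is used — shifts +5, +12, +7 over and over.
Undoing it on oapsf: o−5=j, a−12=o, p−7=i, s−5=n, f−12=t.

joint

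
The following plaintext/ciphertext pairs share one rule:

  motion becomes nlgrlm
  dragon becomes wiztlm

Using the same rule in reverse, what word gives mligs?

north

Each pair mirrors across the alphabet (m↔n, o↔l, t↔g): positions sum to 25. Letters are reflected about the middle of the alphabet (position → 25−position): Atbash.
Decoding mligs: m↔n, l↔o, i↔r, g↔t, s↔h.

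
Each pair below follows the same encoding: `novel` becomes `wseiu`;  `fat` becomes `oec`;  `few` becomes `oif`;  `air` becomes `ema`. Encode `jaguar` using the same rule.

sepyea

The shift depends on letter class: consonant n→w is +9, but vowel o→s is +4. Vowels shift forward by 4 and consonants shift forward by 9.
For jaguar: j(cons)+9=s, a(vowel)+4=e, g(cons)+9=p, u(vowel)+4=y, a(vowel)+4=e, r(cons)+9=a.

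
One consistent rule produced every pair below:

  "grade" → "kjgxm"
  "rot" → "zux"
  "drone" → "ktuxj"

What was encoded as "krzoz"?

title

The output letters match the input read backwards, each shifted +6: grade reversed is edarg. The word is reversed, then every letter is shifted forward by 6.
Decoding krzoz: shift back: k−6=e, r−6=l, z−6=t, o−6=i, z−6=t → eltit; then reverse → title.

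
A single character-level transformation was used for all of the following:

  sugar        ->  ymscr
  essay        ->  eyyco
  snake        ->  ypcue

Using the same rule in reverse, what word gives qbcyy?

class

s(18)→y(24) and u(20)→m(12) fit y≡7x+2 (mod 26); the inverse of 7 mod 26 is 15. Treating letters as 0–25, the rule is x ↦ 7x + 2 (mod 26).
Decoding qbcyy: q(16)→15·(16−2)≡2=c; b(1)→15·(1−2)≡11=l; c(2)→15·(2−2)≡0=a; y(24)→15·(24−2)≡18=s; y(24)→15·(24−2)≡18=s (all mod 26).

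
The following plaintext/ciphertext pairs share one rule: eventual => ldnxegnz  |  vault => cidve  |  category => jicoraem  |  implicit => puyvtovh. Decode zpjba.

sharp

Letter i (0-indexed) is shifted by i+7, so successive shifts are 7, 8, 9, ….
Reversing it on zpjba: z−7=s, p−8=h, j−9=a, b−10=r, a−11=p.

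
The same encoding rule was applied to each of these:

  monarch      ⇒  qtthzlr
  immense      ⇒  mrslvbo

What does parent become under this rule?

In monarch: m→q is +4, o→t is +5, n→t is +6, a→h is +7 — the shift increases by 1 each position. Each letter shifts forward by (position + 4), i.e. 4, 5, 6, … — the shift grows by one for each successive letter.
On parent: p+4=t, a+5=f, r+6=x, e+7=l, n+8=v, t+9=c.

tfxlvc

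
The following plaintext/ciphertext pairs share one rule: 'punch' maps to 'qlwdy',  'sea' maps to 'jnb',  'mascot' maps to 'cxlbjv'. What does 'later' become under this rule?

Two steps: reverse the string, then apply a Caesar shift of +9.
Applying it to later: reverse → retal; then shift: r+9=a, e+9=n, t+9=c, a+9=j, l+9=u.

ancju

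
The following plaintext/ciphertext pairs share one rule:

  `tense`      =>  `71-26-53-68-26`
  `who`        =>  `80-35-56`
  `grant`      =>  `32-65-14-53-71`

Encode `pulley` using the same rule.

59-74-47-47-26-86

t(#20)→71 and e(#5)→26: differences scale by 3, so n = 3·pos + 11. The formula is n = 3×(alphabet index, a=1) + 11.
On pulley: p=16→59, u=21→74, l=12→47, l=12→47, e=5→26, y=25→86.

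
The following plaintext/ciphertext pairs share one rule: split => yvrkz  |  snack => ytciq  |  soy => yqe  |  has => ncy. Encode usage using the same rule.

wycmg

The rule splits by letter class: vowels +2, consonants +6.
For usage: u(vowel)+2=w, s(cons)+6=y, a(vowel)+2=c, g(cons)+6=m, e(vowel)+2=g.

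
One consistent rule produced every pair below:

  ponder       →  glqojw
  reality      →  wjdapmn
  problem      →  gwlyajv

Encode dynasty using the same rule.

p(15)→g(6) and o(14)→l(11) fit y≡21x+3 (mod 26); the inverse of 21 mod 26 is 5. Each letter's alphabet position (a=0..z=25) is mapped through 21·x+3 mod 26 — an affine cipher.
On dynasty: d(3)→21·3+3≡14=o; y(24)→21·24+3≡13=n; n(13)→21·13+3≡16=q; a(0)→21·0+3≡3=d; s(18)→21·18+3≡17=r; t(19)→21·19+3≡12=m; y(24)→21·24+3≡13=n (all mod 26).

onqdrmn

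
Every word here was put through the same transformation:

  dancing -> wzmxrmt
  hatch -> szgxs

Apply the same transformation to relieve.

ivorvev

This is the alphabet-reversal cipher (Atbash): a becomes z, b becomes y, etc.
For relieve: r↔i, e↔v, l↔o, i↔r, e↔v, v↔e, e↔v.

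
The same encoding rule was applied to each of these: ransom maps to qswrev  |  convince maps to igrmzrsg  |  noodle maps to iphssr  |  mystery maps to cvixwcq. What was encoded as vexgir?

nectar

Read the word backwards and shift each letter +4.
Undoing it on vexgir: shift back: v−4=r, e−4=a, x−4=t, g−4=c, i−4=e, r−4=n → ratcen; then reverse → nectar.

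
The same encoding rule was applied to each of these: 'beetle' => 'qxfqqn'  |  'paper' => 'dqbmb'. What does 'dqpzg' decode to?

under

The word is reversed, then every letter is shifted forward by 12.
Reversing it on dqpzg: shift back: d−12=r, q−12=e, p−12=d, z−12=n, g−12=u → rednu; then reverse → under.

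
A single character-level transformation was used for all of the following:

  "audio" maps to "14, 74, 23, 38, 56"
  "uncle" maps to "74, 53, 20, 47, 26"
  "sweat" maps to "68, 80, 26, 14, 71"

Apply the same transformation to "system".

a(#1)→14 and u(#21)→74: differences scale by 3, so n = 3·pos + 11. With a=1..z=26, the number is 3·pos + 11.
For system: s=19→68, y=25→86, s=19→68, t=20→71, e=5→26, m=13→50.

68, 86, 68, 71, 26, 50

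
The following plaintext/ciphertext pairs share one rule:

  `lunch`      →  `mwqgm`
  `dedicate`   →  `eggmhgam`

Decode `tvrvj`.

In lunch: l→m is +1, u→w is +2, n→q is +3, c→g is +4 — the shift increases by 1 each position. Each letter shifts forward by (position + 1), i.e. 1, 2, 3, … — the shift grows by one for each successive letter.
Decoding tvrvj: t−1=s, v−2=t, r−3=o, v−4=r, j−5=e.

store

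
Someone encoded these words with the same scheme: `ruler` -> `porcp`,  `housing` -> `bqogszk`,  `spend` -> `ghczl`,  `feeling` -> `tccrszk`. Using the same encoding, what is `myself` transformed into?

iegcrt

Treating letters as 0–25, the rule is x ↦ 17x + 12 (mod 26).
On myself: m(12)→17·12+12≡8=i; y(24)→17·24+12≡4=e; s(18)→17·18+12≡6=g; e(4)→17·4+12≡2=c; l(11)→17·11+12≡17=r; f(5)→17·5+12≡19=t (all mod 26).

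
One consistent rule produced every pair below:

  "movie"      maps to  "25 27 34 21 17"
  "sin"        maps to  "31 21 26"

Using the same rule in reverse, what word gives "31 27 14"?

sob

m is letter #13 and maps to 25: an offset of 12. The number is (letter's place in the alphabet, a=1) + 12.
Undoing it on 31 27 14: 31→(31−12)÷1=19=s, 27→(27−12)÷1=15=o, 14→(14−12)÷1=2=b.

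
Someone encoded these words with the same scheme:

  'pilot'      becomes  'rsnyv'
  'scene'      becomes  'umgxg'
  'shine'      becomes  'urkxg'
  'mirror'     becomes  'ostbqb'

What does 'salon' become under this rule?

Shifts by position in pilot: pos 0: p→r (+2), pos 1: i→s (+10), pos 2: l→n (+2), pos 3: o→y (+10) — repeating every 2. A repeating key of period 2 is used — shifts +2, +10 over and over.
For salon: s+2=u, a+10=k, l+2=n, o+10=y, n+2=p.

uknyp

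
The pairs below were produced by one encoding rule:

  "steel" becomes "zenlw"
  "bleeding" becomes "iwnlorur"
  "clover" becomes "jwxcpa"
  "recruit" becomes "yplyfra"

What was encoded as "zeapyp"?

A repeating key of period 3 is used — shifts +7, +11, +9 over and over.
Decoding zeapyp: z−7=s, e−11=t, a−9=r, p−7=i, y−11=n, p−9=g.

string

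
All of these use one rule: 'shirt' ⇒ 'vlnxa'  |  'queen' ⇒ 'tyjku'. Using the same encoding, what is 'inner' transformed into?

In shirt: s→v is +3, h→l is +4, i→n is +5, r→x is +6 — the shift increases by 1 each position. Each letter shifts forward by (position + 3), i.e. 3, 4, 5, … — the shift grows by one for each successive letter.
For inner: i+3=l, n+4=r, n+5=s, e+6=k, r+7=y.

lrsky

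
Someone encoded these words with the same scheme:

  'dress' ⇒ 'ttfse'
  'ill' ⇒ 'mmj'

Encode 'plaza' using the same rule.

babmq

The output letters match the input read backwards, each shifted +1: dress reversed is sserd. Two steps: reverse the string, then apply a Caesar shift of +1.
Applying it to plaza: reverse → azalp; then shift: a+1=b, z+1=a, a+1=b, l+1=m, p+1=q.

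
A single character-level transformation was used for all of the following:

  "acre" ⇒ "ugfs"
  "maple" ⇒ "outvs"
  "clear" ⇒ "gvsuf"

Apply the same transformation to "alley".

a(0)→u(20) and c(2)→g(6) fit y≡19x+20 (mod 26); the inverse of 19 mod 26 is 11. Treating letters as 0–25, the rule is x ↦ 19x + 20 (mod 26).
On alley: a(0)→19·0+20≡20=u; l(11)→19·11+20≡21=v; l(11)→19·11+20≡21=v; e(4)→19·4+20≡18=s; y(24)→19·24+20≡8=i (all mod 26).

uvvsi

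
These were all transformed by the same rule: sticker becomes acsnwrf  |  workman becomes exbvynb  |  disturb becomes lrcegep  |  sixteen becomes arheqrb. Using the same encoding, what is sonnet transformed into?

axxyqg

In sticker: s→a is +8, t→c is +9, i→s is +10, c→n is +11 — the shift increases by 1 each position. The shift increases by 1 at each position, starting from +8: 8, 9, 10, ….
On sonnet: s+8=a, o+9=x, n+10=x, n+11=y, e+12=q, t+13=g.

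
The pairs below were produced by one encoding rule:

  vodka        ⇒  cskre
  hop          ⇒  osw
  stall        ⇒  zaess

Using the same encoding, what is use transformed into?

yzi

The shift depends on letter class: consonant v→c is +7, but vowel o→s is +4. Vowels shift forward by 4 and consonants shift forward by 7.
On use: u(vowel)+4=y, s(cons)+7=z, e(vowel)+4=i.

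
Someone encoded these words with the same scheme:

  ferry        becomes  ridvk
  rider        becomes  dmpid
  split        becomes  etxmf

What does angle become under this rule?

A repeating key of period 2 is used — shifts +12, +4 over and over.
Applying it to angle: a+12=m, n+4=r, g+12=s, l+4=p, e+12=q.

mrspq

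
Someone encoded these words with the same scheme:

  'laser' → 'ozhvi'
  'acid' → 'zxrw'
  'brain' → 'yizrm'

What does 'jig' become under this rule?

Each pair mirrors across the alphabet (l↔o, a↔z, s↔h): positions sum to 25. This is the alphabet-reversal cipher (Atbash): a becomes z, b becomes y, etc.
For jig: j↔q, i↔r, g↔t.

qrt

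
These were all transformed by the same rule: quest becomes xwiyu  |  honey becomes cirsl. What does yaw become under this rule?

aec

The word is reversed, then every letter is shifted forward by 4.
Applying it to yaw: reverse → way; then shift: w+4=a, a+4=e, y+4=c.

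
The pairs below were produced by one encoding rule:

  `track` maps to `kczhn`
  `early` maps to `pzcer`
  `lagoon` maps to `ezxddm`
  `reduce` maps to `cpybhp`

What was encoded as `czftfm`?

raisin

t(19)→k(10) and r(17)→c(2) fit y≡17x+25 (mod 26); the inverse of 17 mod 26 is 23. Treating letters as 0–25, the rule is x ↦ 17x + 25 (mod 26).
Undoing it on czftfm: c(2)→23·(2−25)≡17=r; z(25)→23·(25−25)≡0=a; f(5)→23·(5−25)≡8=i; t(19)→23·(19−25)≡18=s; f(5)→23·(5−25)≡8=i; m(12)→23·(12−25)≡13=n (all mod 26).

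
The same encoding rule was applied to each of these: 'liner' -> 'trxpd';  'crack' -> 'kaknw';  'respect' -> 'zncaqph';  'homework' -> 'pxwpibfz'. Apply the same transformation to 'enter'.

In liner: l→t is +8, i→r is +9, n→x is +10, e→p is +11 — the shift increases by 1 each position. The shift increases by 1 at each position, starting from +8: 8, 9, 10, ….
For enter: e+8=m, n+9=w, t+10=d, e+11=p, r+12=d.

mwdpd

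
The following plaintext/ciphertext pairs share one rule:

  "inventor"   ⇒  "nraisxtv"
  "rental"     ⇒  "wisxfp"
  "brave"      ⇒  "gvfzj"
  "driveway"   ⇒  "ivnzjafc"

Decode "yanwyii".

Shifts by position in inventor: pos 0: i→n (+5), pos 1: n→r (+4), pos 2: v→a (+5), pos 3: e→i (+4) — repeating every 2. A repeating key of period 2 is used — shifts +5, +4 over and over.
Decoding yanwyii: y−5=t, a−4=w, n−5=i, w−4=s, y−5=t, i−4=e, i−5=d.

twisted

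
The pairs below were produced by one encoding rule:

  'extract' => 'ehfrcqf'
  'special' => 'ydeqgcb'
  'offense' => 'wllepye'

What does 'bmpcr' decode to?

This is an affine cipher: with a=0,…,z=25, each position x becomes (7x+2) mod 26.
Undoing it on bmpcr: b(1)→15·(1−2)≡11=l; m(12)→15·(12−2)≡20=u; p(15)→15·(15−2)≡13=n; c(2)→15·(2−2)≡0=a; r(17)→15·(17−2)≡17=r (all mod 26).

lunar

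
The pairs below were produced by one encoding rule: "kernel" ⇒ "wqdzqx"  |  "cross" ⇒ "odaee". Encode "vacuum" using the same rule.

Every letter moves 12 places later in the alphabet, wrapping around z→a.
Applying it to vacuum: v+12=h, a+12=m, c+12=o, u+12=g, u+12=g, m+12=y.

hmoggy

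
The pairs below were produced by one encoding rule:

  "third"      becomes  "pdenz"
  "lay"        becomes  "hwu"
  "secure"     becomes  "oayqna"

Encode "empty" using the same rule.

ailpu

Compare letters: t→p is +22, h→d is +22, i→e is +22 — a constant shift. It's a constant shift of +22 (ROT22).
On empty: e+22=a, m+22=i, p+22=l, t+22=p, y+22=u.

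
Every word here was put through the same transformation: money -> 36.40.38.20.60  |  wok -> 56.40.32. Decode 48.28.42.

m(#13)→36 and o(#15)→40: differences scale by 2, so n = 2·pos + 10. The formula is n = 2×(alphabet index, a=1) + 10.
Undoing it on 48.28.42: 48→(48−10)÷2=19=s, 28→(28−10)÷2=9=i, 42→(42−10)÷2=16=p.

sip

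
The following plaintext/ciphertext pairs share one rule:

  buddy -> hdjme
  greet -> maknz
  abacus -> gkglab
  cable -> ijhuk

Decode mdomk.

guide

The shifts repeat in a cycle of length 2: positions 0,1,… shift by +6, +9, then the pattern repeats.
Undoing it on mdomk: m−6=g, d−9=u, o−6=i, m−9=d, k−6=e.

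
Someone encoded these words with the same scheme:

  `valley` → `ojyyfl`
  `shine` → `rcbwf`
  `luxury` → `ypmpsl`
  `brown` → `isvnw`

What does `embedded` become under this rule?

v(21)→o(14) and a(0)→j(9) fit y≡25x+9 (mod 26); the inverse of 25 mod 26 is 25. Treating letters as 0–25, the rule is x ↦ 25x + 9 (mod 26).
On embedded: e(4)→25·4+9≡5=f; m(12)→25·12+9≡23=x; b(1)→25·1+9≡8=i; e(4)→25·4+9≡5=f; d(3)→25·3+9≡6=g; d(3)→25·3+9≡6=g; e(4)→25·4+9≡5=f; d(3)→25·3+9≡6=g (all mod 26).

fxifggfg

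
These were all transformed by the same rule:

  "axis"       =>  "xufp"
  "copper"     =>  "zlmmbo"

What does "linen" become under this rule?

ifkbk

Compare letters: a→x is +23, x→u is +23, i→f is +23 — a constant shift. Each letter is shifted forward by 23 in the alphabet (a Caesar shift of +23).
For linen: l+23=i, i+23=f, n+23=k, e+23=b, n+23=k.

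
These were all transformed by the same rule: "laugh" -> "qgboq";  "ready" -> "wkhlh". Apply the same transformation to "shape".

xnhxn

In laugh: l→q is +5, a→g is +6, u→b is +7, g→o is +8 — the shift increases by 1 each position. The shift increases by 1 at each position, starting from +5: 5, 6, 7, ….
On shape: s+5=x, h+6=n, a+7=h, p+8=x, e+9=n.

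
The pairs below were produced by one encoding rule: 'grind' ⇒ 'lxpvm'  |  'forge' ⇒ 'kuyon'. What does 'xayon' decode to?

surge

In grind: g→l is +5, r→x is +6, i→p is +7, n→v is +8 — the shift increases by 1 each position. Each letter shifts forward by (position + 5), i.e. 5, 6, 7, … — the shift grows by one for each successive letter.
Reversing it on xayon: x−5=s, a−6=u, y−7=r, o−8=g, n−9=e.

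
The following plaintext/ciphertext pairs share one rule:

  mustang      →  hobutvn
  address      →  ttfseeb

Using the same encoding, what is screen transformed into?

offsdt

The output letters match the input read backwards, each shifted +1: mustang reversed is gnatsum. The word is reversed, then every letter is shifted forward by 1.
On screen: reverse → neercs; then shift: n+1=o, e+1=f, e+1=f, r+1=s, c+1=d, s+1=t.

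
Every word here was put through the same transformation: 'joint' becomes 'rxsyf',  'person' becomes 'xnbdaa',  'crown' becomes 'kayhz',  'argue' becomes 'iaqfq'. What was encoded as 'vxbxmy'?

normal

In joint: j→r is +8, o→x is +9, i→s is +10, n→y is +11 — the shift increases by 1 each position. The shift increases by 1 at each position, starting from +8: 8, 9, 10, ….
Reversing it on vxbxmy: v−8=n, x−9=o, b−10=r, x−11=m, m−12=a, y−13=l.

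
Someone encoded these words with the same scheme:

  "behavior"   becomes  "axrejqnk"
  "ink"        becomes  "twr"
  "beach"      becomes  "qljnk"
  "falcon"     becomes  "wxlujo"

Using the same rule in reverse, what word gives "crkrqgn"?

The output letters match the input read backwards, each shifted +9: behavior reversed is roivaheb. Read the word backwards and shift each letter +9.
Decoding crkrqgn: shift back: c−9=t, r−9=i, k−9=b, r−9=i, q−9=h, g−9=x, n−9=e → tibihxe; then reverse → exhibit.

exhibit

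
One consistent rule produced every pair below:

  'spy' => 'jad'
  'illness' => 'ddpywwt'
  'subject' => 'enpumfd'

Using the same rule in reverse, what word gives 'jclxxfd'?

summary

The word is reversed, then every letter is shifted forward by 11.
Reversing it on jclxxfd: shift back: j−11=y, c−11=r, l−11=a, x−11=m, x−11=m, f−11=u, d−11=s → yrammus; then reverse → summary.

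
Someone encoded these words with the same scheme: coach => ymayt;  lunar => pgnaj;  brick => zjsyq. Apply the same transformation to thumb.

c(2)→y(24) and o(14)→m(12) fit y≡25x+0 (mod 26); the inverse of 25 mod 26 is 25. Each letter's alphabet position (a=0..z=25) is mapped through 25·x+0 mod 26 — an affine cipher.
For thumb: t(19)→25·19+0≡7=h; h(7)→25·7+0≡19=t; u(20)→25·20+0≡6=g; m(12)→25·12+0≡14=o; b(1)→25·1+0≡25=z (all mod 26).

htgoz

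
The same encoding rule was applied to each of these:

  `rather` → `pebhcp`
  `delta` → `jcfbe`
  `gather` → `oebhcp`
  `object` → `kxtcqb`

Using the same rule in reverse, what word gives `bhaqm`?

thick

r(17)→p(15) and a(0)→e(4) fit y≡19x+4 (mod 26); the inverse of 19 mod 26 is 11. Treating letters as 0–25, the rule is x ↦ 19x + 4 (mod 26).
Undoing it on bhaqm: b(1)→11·(1−4)≡19=t; h(7)→11·(7−4)≡7=h; a(0)→11·(0−4)≡8=i; q(16)→11·(16−4)≡2=c; m(12)→11·(12−4)≡10=k (all mod 26).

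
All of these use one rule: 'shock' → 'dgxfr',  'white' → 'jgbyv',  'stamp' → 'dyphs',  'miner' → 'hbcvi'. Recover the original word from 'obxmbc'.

Treating letters as 0–25, the rule is x ↦ 21x + 15 (mod 26).
Undoing it on obxmbc: o(14)→5·(14−15)≡21=v; b(1)→5·(1−15)≡8=i; x(23)→5·(23−15)≡14=o; m(12)→5·(12−15)≡11=l; b(1)→5·(1−15)≡8=i; c(2)→5·(2−15)≡13=n (all mod 26).

violin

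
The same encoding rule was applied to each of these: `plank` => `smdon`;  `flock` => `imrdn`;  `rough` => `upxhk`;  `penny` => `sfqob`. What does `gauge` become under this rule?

jbxhh

It's a Vigenère-style cipher with numeric key [3,1]: position i shifts by key[i mod 2].
For gauge: g+3=j, a+1=b, u+3=x, g+1=h, e+3=h.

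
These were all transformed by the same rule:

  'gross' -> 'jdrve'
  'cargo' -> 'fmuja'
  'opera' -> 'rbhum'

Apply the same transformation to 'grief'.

jdlhr

A repeating key of period 3 is used — shifts +3, +12, +3 over and over.
On grief: g+3=j, r+12=d, i+3=l, e+3=h, f+12=r.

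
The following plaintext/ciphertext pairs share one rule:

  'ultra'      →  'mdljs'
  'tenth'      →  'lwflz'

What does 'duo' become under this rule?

Compare letters: u→m is +18, l→d is +18, t→l is +18 — a constant shift. It's a constant shift of +18 (ROT18).
On duo: d+18=v, u+18=m, o+18=g.

vmg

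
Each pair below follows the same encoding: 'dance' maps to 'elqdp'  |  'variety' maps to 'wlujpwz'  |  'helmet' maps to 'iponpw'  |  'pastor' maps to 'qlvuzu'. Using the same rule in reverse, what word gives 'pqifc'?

offer

Shifts by position in dance: pos 0: d→e (+1), pos 1: a→l (+11), pos 2: n→q (+3), pos 3: c→d (+1), pos 4: e→p (+11) — repeating every 3. A repeating key of period 3 is used — shifts +1, +11, +3 over and over.
Undoing it on pqifc: p−1=o, q−11=f, i−3=f, f−1=e, c−11=r.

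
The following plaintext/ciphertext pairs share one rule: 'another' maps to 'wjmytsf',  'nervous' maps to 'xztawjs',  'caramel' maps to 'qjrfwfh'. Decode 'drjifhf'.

academy

The word is reversed, then every letter is shifted forward by 5.
Undoing it on drjifhf: shift back: d−5=y, r−5=m, j−5=e, i−5=d, f−5=a, h−5=c, f−5=a → ymedaca; then reverse → academy.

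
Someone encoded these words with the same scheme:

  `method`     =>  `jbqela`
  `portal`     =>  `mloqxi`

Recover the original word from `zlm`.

Compare letters: m→j is +23, e→b is +23, t→q is +23 — a constant shift. Every letter moves 23 places later in the alphabet, wrapping around z→a.
Reversing it on zlm: z−23=c, l−23=o, m−23=p.

cop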